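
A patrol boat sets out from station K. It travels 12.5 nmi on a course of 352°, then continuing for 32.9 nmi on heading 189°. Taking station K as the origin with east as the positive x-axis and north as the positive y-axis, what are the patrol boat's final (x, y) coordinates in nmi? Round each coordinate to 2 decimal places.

Leg 1 (352°, 12.5 nmi): east 12.5 sin 352° = -1.74, north 12.5 cos 352° = 12.38
Leg 2 (189°, 32.9 nmi): east 32.9 sin 189° = -5.15, north 32.9 cos 189° = -32.49
Summing: -6.89 nmi east, -20.12 nmi north → (-6.89, -20.12).

(-6.89, -20.12)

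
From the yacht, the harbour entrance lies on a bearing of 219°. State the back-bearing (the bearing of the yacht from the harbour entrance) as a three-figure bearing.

Back-bearing = 219° − 180° = 039°.

039°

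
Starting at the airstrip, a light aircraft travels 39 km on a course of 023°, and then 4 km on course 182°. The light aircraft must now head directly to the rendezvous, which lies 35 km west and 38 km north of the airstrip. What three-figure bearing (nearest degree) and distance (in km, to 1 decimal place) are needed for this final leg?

277°, 50.5 km

Leg 1 (023°, 39 km): east 39 sin 23° = 15.24, north 39 cos 23° = 35.90
Leg 2 (182°, 4 km): east 4 sin 182° = -0.14, north 4 cos 182° = -4.00
Current position: (15.10, 31.90). Target: (-35, 38). Remaining: Δeast = -50.10, Δnorth = 6.10.
Bearing = atan2(-50.10, 6.10) mod 360° = 276.94°; distance = √((-50.10)² + (6.10)²) = 50.469 km.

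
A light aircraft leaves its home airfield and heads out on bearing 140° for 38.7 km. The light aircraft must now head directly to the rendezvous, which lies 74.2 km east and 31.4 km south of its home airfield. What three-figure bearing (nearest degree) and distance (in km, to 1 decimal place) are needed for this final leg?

Leg 1 (140°, 38.7 km): east 38.7 sin 140° = 24.88, north 38.7 cos 140° = -29.65
Current position: (24.88, -29.65). Target: (74.2, -31.4). Remaining: Δeast = 49.32, Δnorth = -1.75.
Bearing = atan2(49.32, -1.75) mod 360° = 92.04°; distance = √((49.32)² + (-1.75)²) = 49.355 km.

092°, 49.4 km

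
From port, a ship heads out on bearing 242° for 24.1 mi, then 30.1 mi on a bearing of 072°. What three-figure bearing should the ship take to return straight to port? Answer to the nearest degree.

Leg 1 (242°, 24.1 mi): east 24.1 sin 242° = -21.28, north 24.1 cos 242° = -11.31
Leg 2 (072°, 30.1 mi): east 30.1 sin 72° = 28.63, north 30.1 cos 72° = 9.30
Net displacement: 7.35 east, -2.01 north. Direction back to start is (-7.35, 2.01): bearing = atan2(-7.35, 2.01) mod 360° = 285.32° ≈ 285°.

285°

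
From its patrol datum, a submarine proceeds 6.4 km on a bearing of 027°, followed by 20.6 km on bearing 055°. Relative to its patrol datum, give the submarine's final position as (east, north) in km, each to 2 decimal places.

Leg 1 (027°, 6.4 km): east 6.4 sin 27° = 2.91, north 6.4 cos 27° = 5.70
Leg 2 (055°, 20.6 km): east 20.6 sin 55° = 16.87, north 20.6 cos 55° = 11.82
Summing: 19.78 km east, 17.52 km north → (19.78, 17.52).

(19.78, 17.52)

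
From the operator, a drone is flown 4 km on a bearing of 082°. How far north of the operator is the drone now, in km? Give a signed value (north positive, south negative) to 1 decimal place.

0.6 km

Leg 1 (082°, 4 km): east 4 sin 82° = 3.96, north 4 cos 82° = 0.56
Net north component: 0.56 km.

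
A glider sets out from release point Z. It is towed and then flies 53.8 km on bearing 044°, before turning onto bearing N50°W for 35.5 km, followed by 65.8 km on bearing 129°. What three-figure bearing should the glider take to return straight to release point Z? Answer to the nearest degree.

Leg 1 (044°, 53.8 km): east 53.8 sin 44° = 37.37, north 53.8 cos 44° = 38.70
Leg 2 (N50°W, 35.5 km): east 35.5 sin 310° = -27.19, north 35.5 cos 310° = 22.82
Leg 3 (129°, 65.8 km): east 65.8 sin 129° = 51.14, north 65.8 cos 129° = -41.41
Net displacement: 61.31 east, 20.11 north. Direction back to start is (-61.31, -20.11): bearing = atan2(-61.31, -20.11) mod 360° = 251.84° ≈ 252°.

252°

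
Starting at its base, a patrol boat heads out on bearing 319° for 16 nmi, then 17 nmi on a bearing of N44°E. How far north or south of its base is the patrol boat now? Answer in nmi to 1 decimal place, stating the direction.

Leg 1 (319°, 16 nmi): east 16 sin 319° = -10.50, north 16 cos 319° = 12.08
Leg 2 (N44°E, 17 nmi): east 17 sin 44° = 11.81, north 17 cos 44° = 12.23
Net north component: 24.30 nmi.

24.3 nmi north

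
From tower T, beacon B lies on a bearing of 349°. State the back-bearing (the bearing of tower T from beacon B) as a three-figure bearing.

Back-bearing = 349° − 180° = 169°.

169°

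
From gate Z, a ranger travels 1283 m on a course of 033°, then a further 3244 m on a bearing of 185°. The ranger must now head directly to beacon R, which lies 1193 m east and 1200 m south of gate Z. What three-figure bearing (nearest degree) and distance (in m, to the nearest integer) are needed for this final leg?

039°, 1232 m

Leg 1 (033°, 1283 m): east 1283 sin 33° = 698.77, north 1283 cos 33° = 1076.01
Leg 2 (185°, 3244 m): east 3244 sin 185° = -282.73, north 3244 cos 185° = -3231.66
Current position: (416.04, -2155.64). Target: (1193, -1200). Remaining: Δeast = 776.96, Δnorth = 955.64.
Bearing = atan2(776.96, 955.64) mod 360° = 39.11°; distance = √((776.96)² + (955.64)²) = 1231.633 m.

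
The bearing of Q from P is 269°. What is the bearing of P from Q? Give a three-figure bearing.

089°

Back-bearing = 269° − 180° = 089°.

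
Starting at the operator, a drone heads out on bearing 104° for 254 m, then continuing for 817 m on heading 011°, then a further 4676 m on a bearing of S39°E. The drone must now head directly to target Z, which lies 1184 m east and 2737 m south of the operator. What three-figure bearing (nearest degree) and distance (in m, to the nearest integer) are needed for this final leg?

Leg 1 (104°, 254 m): east 254 sin 104° = 246.46, north 254 cos 104° = -61.45
Leg 2 (011°, 817 m): east 817 sin 11° = 155.89, north 817 cos 11° = 801.99
Leg 3 (S39°E, 4676 m): east 4676 sin 141° = 2942.70, north 4676 cos 141° = -3633.93
Current position: (3345.05, -2893.39). Target: (1184, -2737). Remaining: Δeast = -2161.05, Δnorth = 156.39.
Bearing = atan2(-2161.05, 156.39) mod 360° = 274.14°; distance = √((-2161.05)² + (156.39)²) = 2166.700 m.

274°, 2167 m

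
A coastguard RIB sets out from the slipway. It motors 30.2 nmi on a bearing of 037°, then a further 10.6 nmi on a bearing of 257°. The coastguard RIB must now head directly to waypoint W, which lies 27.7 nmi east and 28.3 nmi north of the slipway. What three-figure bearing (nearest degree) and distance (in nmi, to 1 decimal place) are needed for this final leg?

072°, 20.9 nmi

Leg 1 (037°, 30.2 nmi): east 30.2 sin 37° = 18.17, north 30.2 cos 37° = 24.12
Leg 2 (257°, 10.6 nmi): east 10.6 sin 257° = -10.33, north 10.6 cos 257° = -2.38
Current position: (7.85, 21.73). Target: (27.7, 28.3). Remaining: Δeast = 19.85, Δnorth = 6.57.
Bearing = atan2(19.85, 6.57) mod 360° = 71.70°; distance = √((19.85)² + (6.57)²) = 20.911 nmi.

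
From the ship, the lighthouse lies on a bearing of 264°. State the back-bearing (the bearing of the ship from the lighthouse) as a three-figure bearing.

084°

Back-bearing = 264° − 180° = 084°.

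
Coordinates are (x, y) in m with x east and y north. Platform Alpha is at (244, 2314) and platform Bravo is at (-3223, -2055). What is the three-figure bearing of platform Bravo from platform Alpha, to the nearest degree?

Δeast = -3223 − 244 = -3467.00; Δnorth = -2055 − 2314 = -4369.00.
Bearing = atan2(Δeast, Δnorth) mod 360° = 218.43° ≈ 218°.

218°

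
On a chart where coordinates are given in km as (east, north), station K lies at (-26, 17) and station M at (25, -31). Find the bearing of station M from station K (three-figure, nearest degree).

Δeast = 25 − -26 = 51.00; Δnorth = -31 − 17 = -48.00.
Bearing = atan2(Δeast, Δnorth) mod 360° = 133.26° ≈ 133°.

133°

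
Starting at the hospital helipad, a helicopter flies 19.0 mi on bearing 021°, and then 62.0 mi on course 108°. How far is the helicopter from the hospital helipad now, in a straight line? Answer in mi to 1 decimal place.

Leg 1 (021°, 19.0 mi): east 19.0 sin 21° = 6.81, north 19.0 cos 21° = 17.74
Leg 2 (108°, 62.0 mi): east 62.0 sin 108° = 58.97, north 62.0 cos 108° = -19.16
Net: 65.77 east, -1.42 north. Distance = √((65.77)² + (-1.42)²) = 65.790 mi.

65.8 mi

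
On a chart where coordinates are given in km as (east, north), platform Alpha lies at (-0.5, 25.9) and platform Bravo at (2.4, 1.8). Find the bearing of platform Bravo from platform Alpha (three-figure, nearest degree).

173°

Δeast = 2.4 − -0.5 = 2.90; Δnorth = 1.8 − 25.9 = -24.10.
Bearing = atan2(Δeast, Δnorth) mod 360° = 173.14° ≈ 173°.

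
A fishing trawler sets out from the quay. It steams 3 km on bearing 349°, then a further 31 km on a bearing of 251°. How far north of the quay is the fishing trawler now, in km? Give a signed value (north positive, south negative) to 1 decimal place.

Leg 1 (349°, 3 km): east 3 sin 349° = -0.57, north 3 cos 349° = 2.94
Leg 2 (251°, 31 km): east 31 sin 251° = -29.31, north 31 cos 251° = -10.09
Net north component: -7.15 km.

-7.1 km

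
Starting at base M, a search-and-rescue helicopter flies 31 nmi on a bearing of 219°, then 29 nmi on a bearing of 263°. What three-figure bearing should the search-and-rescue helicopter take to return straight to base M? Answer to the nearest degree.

060°

Leg 1 (219°, 31 nmi): east 31 sin 219° = -19.51, north 31 cos 219° = -24.09
Leg 2 (263°, 29 nmi): east 29 sin 263° = -28.78, north 29 cos 263° = -3.53
Net displacement: -48.29 east, -27.63 north. Direction back to start is (48.29, 27.63): bearing = atan2(48.29, 27.63) mod 360° = 60.23° ≈ 060°.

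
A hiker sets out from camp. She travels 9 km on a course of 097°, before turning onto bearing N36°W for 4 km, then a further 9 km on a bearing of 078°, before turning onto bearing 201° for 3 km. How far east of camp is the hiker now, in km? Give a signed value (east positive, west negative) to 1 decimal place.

Leg 1 (097°, 9 km): east 9 sin 97° = 8.93, north 9 cos 97° = -1.10
Leg 2 (N36°W, 4 km): east 4 sin 324° = -2.35, north 4 cos 324° = 3.24
Leg 3 (078°, 9 km): east 9 sin 78° = 8.80, north 9 cos 78° = 1.87
Leg 4 (201°, 3 km): east 3 sin 201° = -1.08, north 3 cos 201° = -2.80
Net east component: 14.31 km.

14.3 km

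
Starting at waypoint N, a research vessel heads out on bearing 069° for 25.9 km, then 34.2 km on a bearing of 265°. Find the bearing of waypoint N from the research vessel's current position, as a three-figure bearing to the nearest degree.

Leg 1 (069°, 25.9 km): east 25.9 sin 69° = 24.18, north 25.9 cos 69° = 9.28
Leg 2 (265°, 34.2 km): east 34.2 sin 265° = -34.07, north 34.2 cos 265° = -2.98
Net displacement: -9.89 east, 6.30 north. Direction back to start is (9.89, -6.30): bearing = atan2(9.89, -6.30) mod 360° = 122.50° ≈ 123°.

123°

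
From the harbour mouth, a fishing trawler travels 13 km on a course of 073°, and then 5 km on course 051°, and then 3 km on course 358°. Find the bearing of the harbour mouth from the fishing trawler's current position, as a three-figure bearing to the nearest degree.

238°

Leg 1 (073°, 13 km): east 13 sin 73° = 12.43, north 13 cos 73° = 3.80
Leg 2 (051°, 5 km): east 5 sin 51° = 3.89, north 5 cos 51° = 3.15
Leg 3 (358°, 3 km): east 3 sin 358° = -0.10, north 3 cos 358° = 3.00
Net displacement: 16.21 east, 9.95 north. Direction back to start is (-16.21, -9.95): bearing = atan2(-16.21, -9.95) mod 360° = 238.47° ≈ 238°.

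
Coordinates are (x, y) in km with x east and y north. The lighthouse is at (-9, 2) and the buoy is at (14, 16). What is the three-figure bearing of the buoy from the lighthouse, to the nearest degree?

059°

Δeast = 14 − -9 = 23.00; Δnorth = 16 − 2 = 14.00.
Bearing = atan2(Δeast, Δnorth) mod 360° = 58.67° ≈ 059°.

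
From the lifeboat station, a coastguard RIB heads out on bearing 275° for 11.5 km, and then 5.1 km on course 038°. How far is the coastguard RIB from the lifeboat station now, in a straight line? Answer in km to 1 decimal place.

Leg 1 (275°, 11.5 km): east 11.5 sin 275° = -11.46, north 11.5 cos 275° = 1.00
Leg 2 (038°, 5.1 km): east 5.1 sin 38° = 3.14, north 5.1 cos 38° = 4.02
Net: -8.32 east, 5.02 north. Distance = √((-8.32)² + (5.02)²) = 9.715 km.

9.7 km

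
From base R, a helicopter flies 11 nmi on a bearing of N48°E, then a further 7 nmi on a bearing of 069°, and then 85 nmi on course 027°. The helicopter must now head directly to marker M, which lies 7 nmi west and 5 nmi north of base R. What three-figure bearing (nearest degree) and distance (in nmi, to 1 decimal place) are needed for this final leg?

217°, 100.7 nmi

Leg 1 (N48°E, 11 nmi): east 11 sin 48° = 8.17, north 11 cos 48° = 7.36
Leg 2 (069°, 7 nmi): east 7 sin 69° = 6.54, north 7 cos 69° = 2.51
Leg 3 (027°, 85 nmi): east 85 sin 27° = 38.59, north 85 cos 27° = 75.74
Current position: (53.30, 85.60). Target: (-7, 5). Remaining: Δeast = -60.30, Δnorth = -80.60.
Bearing = atan2(-60.30, -80.60) mod 360° = 216.80°; distance = √((-60.30)² + (-80.60)²) = 100.663 nmi.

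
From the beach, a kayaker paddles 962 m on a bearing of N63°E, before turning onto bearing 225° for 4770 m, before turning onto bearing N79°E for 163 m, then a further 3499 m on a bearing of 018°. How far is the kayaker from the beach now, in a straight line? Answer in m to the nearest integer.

Leg 1 (N63°E, 962 m): east 962 sin 63° = 857.15, north 962 cos 63° = 436.74
Leg 2 (225°, 4770 m): east 4770 sin 225° = -3372.90, north 4770 cos 225° = -3372.90
Leg 3 (N79°E, 163 m): east 163 sin 79° = 160.01, north 163 cos 79° = 31.10
Leg 4 (018°, 3499 m): east 3499 sin 18° = 1081.25, north 3499 cos 18° = 3327.75
Net: -1274.50 east, 422.69 north. Distance = √((-1274.50)² + (422.69)²) = 1342.760 m.

1343 m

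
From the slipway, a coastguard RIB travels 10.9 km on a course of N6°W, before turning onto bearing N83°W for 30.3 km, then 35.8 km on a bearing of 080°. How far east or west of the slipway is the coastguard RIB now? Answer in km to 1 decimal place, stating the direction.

Leg 1 (N6°W, 10.9 km): east 10.9 sin 354° = -1.14, north 10.9 cos 354° = 10.84
Leg 2 (N83°W, 30.3 km): east 30.3 sin 277° = -30.07, north 30.3 cos 277° = 3.69
Leg 3 (080°, 35.8 km): east 35.8 sin 80° = 35.26, north 35.8 cos 80° = 6.22
Net east component: 4.04 km.

4.0 km east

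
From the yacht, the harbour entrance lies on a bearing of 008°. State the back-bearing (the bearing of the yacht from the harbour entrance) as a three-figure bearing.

Back-bearing = 008° + 180° = 188°.

188°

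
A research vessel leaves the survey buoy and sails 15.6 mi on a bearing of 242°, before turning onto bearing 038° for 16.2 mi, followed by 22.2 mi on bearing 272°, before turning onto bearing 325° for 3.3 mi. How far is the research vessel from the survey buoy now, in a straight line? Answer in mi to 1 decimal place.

29.3 mi

Leg 1 (242°, 15.6 mi): east 15.6 sin 242° = -13.77, north 15.6 cos 242° = -7.32
Leg 2 (038°, 16.2 mi): east 16.2 sin 38° = 9.97, north 16.2 cos 38° = 12.77
Leg 3 (272°, 22.2 mi): east 22.2 sin 272° = -22.19, north 22.2 cos 272° = 0.77
Leg 4 (325°, 3.3 mi): east 3.3 sin 325° = -1.89, north 3.3 cos 325° = 2.70
Net: -27.88 east, 8.92 north. Distance = √((-27.88)² + (8.92)²) = 29.272 mi.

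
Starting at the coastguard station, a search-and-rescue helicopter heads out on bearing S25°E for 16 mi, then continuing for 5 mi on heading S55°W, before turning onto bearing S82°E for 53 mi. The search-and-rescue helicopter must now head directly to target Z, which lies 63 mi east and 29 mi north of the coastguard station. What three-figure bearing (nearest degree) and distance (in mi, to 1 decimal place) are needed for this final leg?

Leg 1 (S25°E, 16 mi): east 16 sin 155° = 6.76, north 16 cos 155° = -14.50
Leg 2 (S55°W, 5 mi): east 5 sin 235° = -4.10, north 5 cos 235° = -2.87
Leg 3 (S82°E, 53 mi): east 53 sin 98° = 52.48, north 53 cos 98° = -7.38
Current position: (55.15, -24.74). Target: (63, 29). Remaining: Δeast = 7.85, Δnorth = 53.74.
Bearing = atan2(7.85, 53.74) mod 360° = 8.31°; distance = √((7.85)² + (53.74)²) = 54.315 mi.

008°, 54.3 mi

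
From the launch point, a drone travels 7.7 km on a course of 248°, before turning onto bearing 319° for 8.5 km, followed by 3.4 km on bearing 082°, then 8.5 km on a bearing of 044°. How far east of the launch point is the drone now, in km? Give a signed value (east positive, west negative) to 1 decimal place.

Leg 1 (248°, 7.7 km): east 7.7 sin 248° = -7.14, north 7.7 cos 248° = -2.88
Leg 2 (319°, 8.5 km): east 8.5 sin 319° = -5.58, north 8.5 cos 319° = 6.42
Leg 3 (082°, 3.4 km): east 3.4 sin 82° = 3.37, north 3.4 cos 82° = 0.47
Leg 4 (044°, 8.5 km): east 8.5 sin 44° = 5.90, north 8.5 cos 44° = 6.11
Net east component: -3.44 km.

-3.4 km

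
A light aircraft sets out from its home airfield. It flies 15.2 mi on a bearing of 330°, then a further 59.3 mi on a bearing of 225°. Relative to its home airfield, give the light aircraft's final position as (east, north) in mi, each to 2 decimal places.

(-49.53, -28.77)

Leg 1 (330°, 15.2 mi): east 15.2 sin 330° = -7.60, north 15.2 cos 330° = 13.16
Leg 2 (225°, 59.3 mi): east 59.3 sin 225° = -41.93, north 59.3 cos 225° = -41.93
Summing: -49.53 mi east, -28.77 mi north → (-49.53, -28.77).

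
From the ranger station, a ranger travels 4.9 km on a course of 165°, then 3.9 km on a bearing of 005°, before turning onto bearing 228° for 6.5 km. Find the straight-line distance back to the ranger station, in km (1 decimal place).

Leg 1 (165°, 4.9 km): east 4.9 sin 165° = 1.27, north 4.9 cos 165° = -4.73
Leg 2 (005°, 3.9 km): east 3.9 sin 5° = 0.34, north 3.9 cos 5° = 3.89
Leg 3 (228°, 6.5 km): east 6.5 sin 228° = -4.83, north 6.5 cos 228° = -4.35
Net: -3.22 east, -5.20 north. Distance = √((-3.22)² + (-5.20)²) = 6.115 km.

6.1 km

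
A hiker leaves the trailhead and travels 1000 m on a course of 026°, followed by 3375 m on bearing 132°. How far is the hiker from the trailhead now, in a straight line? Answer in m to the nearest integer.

Leg 1 (026°, 1000 m): east 1000 sin 26° = 438.37, north 1000 cos 26° = 898.79
Leg 2 (132°, 3375 m): east 3375 sin 132° = 2508.11, north 3375 cos 132° = -2258.32
Net: 2946.48 east, -1359.52 north. Distance = √((2946.48)² + (-1359.52)²) = 3245.007 m.

3245 m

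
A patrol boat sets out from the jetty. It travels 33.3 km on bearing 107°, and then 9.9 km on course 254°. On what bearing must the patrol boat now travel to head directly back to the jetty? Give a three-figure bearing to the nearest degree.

299°

Leg 1 (107°, 33.3 km): east 33.3 sin 107° = 31.84, north 33.3 cos 107° = -9.74
Leg 2 (254°, 9.9 km): east 9.9 sin 254° = -9.52, north 9.9 cos 254° = -2.73
Net displacement: 22.33 east, -12.46 north. Direction back to start is (-22.33, 12.46): bearing = atan2(-22.33, 12.46) mod 360° = 299.17° ≈ 299°.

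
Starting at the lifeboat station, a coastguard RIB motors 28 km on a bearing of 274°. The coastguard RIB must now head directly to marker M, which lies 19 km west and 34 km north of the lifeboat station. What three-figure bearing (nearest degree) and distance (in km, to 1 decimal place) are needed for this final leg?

Leg 1 (274°, 28 km): east 28 sin 274° = -27.93, north 28 cos 274° = 1.95
Current position: (-27.93, 1.95). Target: (-19, 34). Remaining: Δeast = 8.93, Δnorth = 32.05.
Bearing = atan2(8.93, 32.05) mod 360° = 15.57°; distance = √((8.93)² + (32.05)²) = 33.268 km.

016°, 33.3 km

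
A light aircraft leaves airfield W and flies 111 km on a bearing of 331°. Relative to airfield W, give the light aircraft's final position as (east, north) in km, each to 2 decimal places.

(-53.81, 97.08)

Leg 1 (331°, 111 km): east 111 sin 331° = -53.81, north 111 cos 331° = 97.08
Summing: -53.81 km east, 97.08 km north → (-53.81, 97.08).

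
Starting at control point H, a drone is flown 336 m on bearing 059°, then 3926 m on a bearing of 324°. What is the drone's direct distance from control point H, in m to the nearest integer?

Leg 1 (059°, 336 m): east 336 sin 59° = 288.01, north 336 cos 59° = 173.05
Leg 2 (324°, 3926 m): east 3926 sin 324° = -2307.64, north 3926 cos 324° = 3176.20
Net: -2019.64 east, 3349.25 north. Distance = √((-2019.64)² + (3349.25)²) = 3911.065 m.

3911 m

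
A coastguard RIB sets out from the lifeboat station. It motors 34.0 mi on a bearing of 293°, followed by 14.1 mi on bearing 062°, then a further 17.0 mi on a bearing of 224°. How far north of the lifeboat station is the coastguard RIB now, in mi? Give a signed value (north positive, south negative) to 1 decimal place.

7.7 mi

Leg 1 (293°, 34.0 mi): east 34.0 sin 293° = -31.30, north 34.0 cos 293° = 13.28
Leg 2 (062°, 14.1 mi): east 14.1 sin 62° = 12.45, north 14.1 cos 62° = 6.62
Leg 3 (224°, 17.0 mi): east 17.0 sin 224° = -11.81, north 17.0 cos 224° = -12.23
Net north component: 7.68 mi.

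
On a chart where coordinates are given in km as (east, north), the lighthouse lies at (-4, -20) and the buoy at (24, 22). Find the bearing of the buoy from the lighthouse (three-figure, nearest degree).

034°

Δeast = 24 − -4 = 28.00; Δnorth = 22 − -20 = 42.00.
Bearing = atan2(Δeast, Δnorth) mod 360° = 33.69° ≈ 034°.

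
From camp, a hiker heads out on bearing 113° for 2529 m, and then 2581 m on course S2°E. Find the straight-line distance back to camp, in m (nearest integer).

Leg 1 (113°, 2529 m): east 2529 sin 113° = 2327.96, north 2529 cos 113° = -988.16
Leg 2 (S2°E, 2581 m): east 2581 sin 178° = 90.08, north 2581 cos 178° = -2579.43
Net: 2418.03 east, -3567.59 north. Distance = √((2418.03)² + (-3567.59)²) = 4309.821 m.

4310 m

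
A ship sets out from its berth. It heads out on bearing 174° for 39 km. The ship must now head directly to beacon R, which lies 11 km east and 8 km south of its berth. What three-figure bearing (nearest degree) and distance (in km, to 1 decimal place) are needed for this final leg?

Leg 1 (174°, 39 km): east 39 sin 174° = 4.08, north 39 cos 174° = -38.79
Current position: (4.08, -38.79). Target: (11, -8). Remaining: Δeast = 6.92, Δnorth = 30.79.
Bearing = atan2(6.92, 30.79) mod 360° = 12.67°; distance = √((6.92)² + (30.79)²) = 31.555 km.

013°, 31.6 km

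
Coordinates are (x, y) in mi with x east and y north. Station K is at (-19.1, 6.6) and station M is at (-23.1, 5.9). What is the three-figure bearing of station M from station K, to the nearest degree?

Δeast = -23.1 − -19.1 = -4.00; Δnorth = 5.9 − 6.6 = -0.70.
Bearing = atan2(Δeast, Δnorth) mod 360° = 260.07° ≈ 260°.

260°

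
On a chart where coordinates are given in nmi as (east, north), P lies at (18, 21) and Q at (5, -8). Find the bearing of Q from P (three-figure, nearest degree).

Δeast = 5 − 18 = -13.00; Δnorth = -8 − 21 = -29.00.
Bearing = atan2(Δeast, Δnorth) mod 360° = 204.15° ≈ 204°.

204°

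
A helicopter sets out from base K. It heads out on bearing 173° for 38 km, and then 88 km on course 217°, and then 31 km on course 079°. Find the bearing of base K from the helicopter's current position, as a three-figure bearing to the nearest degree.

010°

Leg 1 (173°, 38 km): east 38 sin 173° = 4.63, north 38 cos 173° = -37.72
Leg 2 (217°, 88 km): east 88 sin 217° = -52.96, north 88 cos 217° = -70.28
Leg 3 (079°, 31 km): east 31 sin 79° = 30.43, north 31 cos 79° = 5.92
Net displacement: -17.90 east, -102.08 north. Direction back to start is (17.90, 102.08): bearing = atan2(17.90, 102.08) mod 360° = 9.94° ≈ 010°.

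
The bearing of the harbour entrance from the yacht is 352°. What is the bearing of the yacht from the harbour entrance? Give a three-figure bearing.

Back-bearing = 352° − 180° = 172°.

172°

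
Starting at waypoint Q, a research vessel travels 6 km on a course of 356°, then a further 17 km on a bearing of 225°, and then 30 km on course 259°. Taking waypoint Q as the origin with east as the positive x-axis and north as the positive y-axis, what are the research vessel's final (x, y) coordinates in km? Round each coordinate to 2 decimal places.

(-41.89, -11.76)

Leg 1 (356°, 6 km): east 6 sin 356° = -0.42, north 6 cos 356° = 5.99
Leg 2 (225°, 17 km): east 17 sin 225° = -12.02, north 17 cos 225° = -12.02
Leg 3 (259°, 30 km): east 30 sin 259° = -29.45, north 30 cos 259° = -5.72
Summing: -41.89 km east, -11.76 km north → (-41.89, -11.76).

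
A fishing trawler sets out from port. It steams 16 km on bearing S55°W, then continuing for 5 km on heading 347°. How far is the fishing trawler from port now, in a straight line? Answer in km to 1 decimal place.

Leg 1 (S55°W, 16 km): east 16 sin 235° = -13.11, north 16 cos 235° = -9.18
Leg 2 (347°, 5 km): east 5 sin 347° = -1.12, north 5 cos 347° = 4.87
Net: -14.23 east, -4.31 north. Distance = √((-14.23)² + (-4.31)²) = 14.868 km.

14.9 km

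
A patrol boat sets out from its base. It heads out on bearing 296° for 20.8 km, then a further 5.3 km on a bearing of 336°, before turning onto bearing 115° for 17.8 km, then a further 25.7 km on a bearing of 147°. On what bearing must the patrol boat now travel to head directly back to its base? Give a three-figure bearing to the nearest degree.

328°

Leg 1 (296°, 20.8 km): east 20.8 sin 296° = -18.69, north 20.8 cos 296° = 9.12
Leg 2 (336°, 5.3 km): east 5.3 sin 336° = -2.16, north 5.3 cos 336° = 4.84
Leg 3 (115°, 17.8 km): east 17.8 sin 115° = 16.13, north 17.8 cos 115° = -7.52
Leg 4 (147°, 25.7 km): east 25.7 sin 147° = 14.00, north 25.7 cos 147° = -21.55
Net displacement: 9.28 east, -15.12 north. Direction back to start is (-9.28, 15.12): bearing = atan2(-9.28, 15.12) mod 360° = 328.46° ≈ 328°.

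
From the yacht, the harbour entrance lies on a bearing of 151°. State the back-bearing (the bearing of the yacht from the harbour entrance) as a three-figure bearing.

331°

Back-bearing = 151° + 180° = 331°.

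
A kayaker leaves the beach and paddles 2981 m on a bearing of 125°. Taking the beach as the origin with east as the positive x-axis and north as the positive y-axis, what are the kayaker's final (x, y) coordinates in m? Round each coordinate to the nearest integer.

(2442, -1710)

Leg 1 (125°, 2981 m): east 2981 sin 125° = 2441.89, north 2981 cos 125° = -1709.83
Summing: 2441.89 m east, -1709.83 m north → (2442, -1710).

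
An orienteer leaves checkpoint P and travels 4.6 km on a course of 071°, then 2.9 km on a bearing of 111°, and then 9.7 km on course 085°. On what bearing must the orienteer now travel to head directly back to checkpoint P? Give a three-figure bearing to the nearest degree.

266°

Leg 1 (071°, 4.6 km): east 4.6 sin 71° = 4.35, north 4.6 cos 71° = 1.50
Leg 2 (111°, 2.9 km): east 2.9 sin 111° = 2.71, north 2.9 cos 111° = -1.04
Leg 3 (085°, 9.7 km): east 9.7 sin 85° = 9.66, north 9.7 cos 85° = 0.85
Net displacement: 16.72 east, 1.30 north. Direction back to start is (-16.72, -1.30): bearing = atan2(-16.72, -1.30) mod 360° = 265.54° ≈ 266°.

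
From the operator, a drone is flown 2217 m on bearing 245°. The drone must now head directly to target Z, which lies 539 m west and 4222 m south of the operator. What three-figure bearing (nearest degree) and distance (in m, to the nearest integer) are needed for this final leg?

156°, 3599 m

Leg 1 (245°, 2217 m): east 2217 sin 245° = -2009.28, north 2217 cos 245° = -936.94
Current position: (-2009.28, -936.94). Target: (-539, -4222). Remaining: Δeast = 1470.28, Δnorth = -3285.06.
Bearing = atan2(1470.28, -3285.06) mod 360° = 155.89°; distance = √((1470.28)² + (-3285.06)²) = 3599.073 m.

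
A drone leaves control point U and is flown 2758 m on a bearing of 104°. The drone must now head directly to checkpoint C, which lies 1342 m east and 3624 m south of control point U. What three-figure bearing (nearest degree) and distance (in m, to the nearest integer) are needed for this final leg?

204°, 3244 m

Leg 1 (104°, 2758 m): east 2758 sin 104° = 2676.08, north 2758 cos 104° = -667.22
Current position: (2676.08, -667.22). Target: (1342, -3624). Remaining: Δeast = -1334.08, Δnorth = -2956.78.
Bearing = atan2(-1334.08, -2956.78) mod 360° = 204.28°; distance = √((-1334.08)² + (-2956.78)²) = 3243.810 m.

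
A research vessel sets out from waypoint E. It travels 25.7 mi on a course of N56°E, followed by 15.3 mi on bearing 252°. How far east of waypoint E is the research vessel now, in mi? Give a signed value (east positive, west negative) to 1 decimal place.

Leg 1 (N56°E, 25.7 mi): east 25.7 sin 56° = 21.31, north 25.7 cos 56° = 14.37
Leg 2 (252°, 15.3 mi): east 15.3 sin 252° = -14.55, north 15.3 cos 252° = -4.73
Net east component: 6.76 mi.

6.8 mi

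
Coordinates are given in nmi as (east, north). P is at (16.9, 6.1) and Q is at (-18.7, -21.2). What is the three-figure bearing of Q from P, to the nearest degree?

233°

Δeast = -18.7 − 16.9 = -35.60; Δnorth = -21.2 − 6.1 = -27.30.
Bearing = atan2(Δeast, Δnorth) mod 360° = 232.52° ≈ 233°.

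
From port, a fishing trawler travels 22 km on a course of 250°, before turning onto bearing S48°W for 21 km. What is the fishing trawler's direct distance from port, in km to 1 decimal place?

Leg 1 (250°, 22 km): east 22 sin 250° = -20.67, north 22 cos 250° = -7.52
Leg 2 (S48°W, 21 km): east 21 sin 228° = -15.61, north 21 cos 228° = -14.05
Net: -36.28 east, -21.58 north. Distance = √((-36.28)² + (-21.58)²) = 42.210 km.

42.2 km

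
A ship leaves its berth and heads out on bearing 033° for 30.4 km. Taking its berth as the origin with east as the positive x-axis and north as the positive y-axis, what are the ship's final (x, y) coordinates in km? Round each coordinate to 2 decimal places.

Leg 1 (033°, 30.4 km): east 30.4 sin 33° = 16.56, north 30.4 cos 33° = 25.50
Summing: 16.56 km east, 25.50 km north → (16.56, 25.50).

(16.56, 25.50)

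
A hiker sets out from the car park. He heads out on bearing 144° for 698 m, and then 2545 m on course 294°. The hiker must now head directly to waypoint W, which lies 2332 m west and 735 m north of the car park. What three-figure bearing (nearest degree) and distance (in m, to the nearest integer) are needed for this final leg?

Leg 1 (144°, 698 m): east 698 sin 144° = 410.27, north 698 cos 144° = -564.69
Leg 2 (294°, 2545 m): east 2545 sin 294° = -2324.97, north 2545 cos 294° = 1035.14
Current position: (-1914.70, 470.45). Target: (-2332, 735). Remaining: Δeast = -417.30, Δnorth = 264.55.
Bearing = atan2(-417.30, 264.55) mod 360° = 302.37°; distance = √((-417.30)² + (264.55)²) = 494.091 m.

302°, 494 m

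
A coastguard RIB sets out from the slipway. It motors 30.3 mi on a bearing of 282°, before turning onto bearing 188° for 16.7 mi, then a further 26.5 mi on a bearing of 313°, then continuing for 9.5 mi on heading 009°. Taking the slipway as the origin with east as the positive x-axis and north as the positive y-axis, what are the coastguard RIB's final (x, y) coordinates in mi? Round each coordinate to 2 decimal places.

Leg 1 (282°, 30.3 mi): east 30.3 sin 282° = -29.64, north 30.3 cos 282° = 6.30
Leg 2 (188°, 16.7 mi): east 16.7 sin 188° = -2.32, north 16.7 cos 188° = -16.54
Leg 3 (313°, 26.5 mi): east 26.5 sin 313° = -19.38, north 26.5 cos 313° = 18.07
Leg 4 (009°, 9.5 mi): east 9.5 sin 9° = 1.49, north 9.5 cos 9° = 9.38
Summing: -49.86 mi east, 17.22 mi north → (-49.86, 17.22).

(-49.86, 17.22)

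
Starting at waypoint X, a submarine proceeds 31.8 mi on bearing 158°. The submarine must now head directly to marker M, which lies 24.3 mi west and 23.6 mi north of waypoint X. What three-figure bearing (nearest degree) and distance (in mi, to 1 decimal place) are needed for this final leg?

Leg 1 (158°, 31.8 mi): east 31.8 sin 158° = 11.91, north 31.8 cos 158° = -29.48
Current position: (11.91, -29.48). Target: (-24.3, 23.6). Remaining: Δeast = -36.21, Δnorth = 53.08.
Bearing = atan2(-36.21, 53.08) mod 360° = 325.70°; distance = √((-36.21)² + (53.08)²) = 64.260 mi.

326°, 64.3 mi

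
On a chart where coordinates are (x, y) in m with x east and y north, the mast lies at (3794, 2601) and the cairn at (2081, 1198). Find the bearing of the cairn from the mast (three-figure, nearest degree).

Δeast = 2081 − 3794 = -1713.00; Δnorth = 1198 − 2601 = -1403.00.
Bearing = atan2(Δeast, Δnorth) mod 360° = 230.68° ≈ 231°.

231°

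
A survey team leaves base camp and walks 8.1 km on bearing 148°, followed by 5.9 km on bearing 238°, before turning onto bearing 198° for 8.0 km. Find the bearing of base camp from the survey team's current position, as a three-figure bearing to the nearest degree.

Leg 1 (148°, 8.1 km): east 8.1 sin 148° = 4.29, north 8.1 cos 148° = -6.87
Leg 2 (238°, 5.9 km): east 5.9 sin 238° = -5.00, north 5.9 cos 238° = -3.13
Leg 3 (198°, 8.0 km): east 8.0 sin 198° = -2.47, north 8.0 cos 198° = -7.61
Net displacement: -3.18 east, -17.60 north. Direction back to start is (3.18, 17.60): bearing = atan2(3.18, 17.60) mod 360° = 10.25° ≈ 010°.

010°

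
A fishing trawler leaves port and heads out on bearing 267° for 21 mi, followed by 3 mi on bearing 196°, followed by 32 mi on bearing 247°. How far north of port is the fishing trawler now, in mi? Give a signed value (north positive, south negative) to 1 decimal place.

Leg 1 (267°, 21 mi): east 21 sin 267° = -20.97, north 21 cos 267° = -1.10
Leg 2 (196°, 3 mi): east 3 sin 196° = -0.83, north 3 cos 196° = -2.88
Leg 3 (247°, 32 mi): east 32 sin 247° = -29.46, north 32 cos 247° = -12.50
Net north component: -16.49 mi.

-16.5 mi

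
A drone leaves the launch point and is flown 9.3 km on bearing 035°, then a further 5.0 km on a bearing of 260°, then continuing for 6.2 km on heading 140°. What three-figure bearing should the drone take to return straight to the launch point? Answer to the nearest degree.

Leg 1 (035°, 9.3 km): east 9.3 sin 35° = 5.33, north 9.3 cos 35° = 7.62
Leg 2 (260°, 5.0 km): east 5.0 sin 260° = -4.92, north 5.0 cos 260° = -0.87
Leg 3 (140°, 6.2 km): east 6.2 sin 140° = 3.99, north 6.2 cos 140° = -4.75
Net displacement: 4.40 east, 2.00 north. Direction back to start is (-4.40, -2.00): bearing = atan2(-4.40, -2.00) mod 360° = 245.53° ≈ 246°.

246°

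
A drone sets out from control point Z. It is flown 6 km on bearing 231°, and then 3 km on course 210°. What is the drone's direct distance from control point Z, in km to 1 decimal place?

8.9 km

Leg 1 (231°, 6 km): east 6 sin 231° = -4.66, north 6 cos 231° = -3.78
Leg 2 (210°, 3 km): east 3 sin 210° = -1.50, north 3 cos 210° = -2.60
Net: -6.16 east, -6.37 north. Distance = √((-6.16)² + (-6.37)²) = 8.866 km.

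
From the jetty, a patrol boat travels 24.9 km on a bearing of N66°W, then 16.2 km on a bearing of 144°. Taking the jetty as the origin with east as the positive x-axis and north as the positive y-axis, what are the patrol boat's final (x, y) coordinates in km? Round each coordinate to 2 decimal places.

(-13.23, -2.98)

Leg 1 (N66°W, 24.9 km): east 24.9 sin 294° = -22.75, north 24.9 cos 294° = 10.13
Leg 2 (144°, 16.2 km): east 16.2 sin 144° = 9.52, north 16.2 cos 144° = -13.11
Summing: -13.23 km east, -2.98 km north → (-13.23, -2.98).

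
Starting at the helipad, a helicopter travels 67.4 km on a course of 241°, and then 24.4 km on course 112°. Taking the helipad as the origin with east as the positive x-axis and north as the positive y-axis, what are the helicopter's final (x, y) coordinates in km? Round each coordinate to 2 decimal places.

(-36.33, -41.82)

Leg 1 (241°, 67.4 km): east 67.4 sin 241° = -58.95, north 67.4 cos 241° = -32.68
Leg 2 (112°, 24.4 km): east 24.4 sin 112° = 22.62, north 24.4 cos 112° = -9.14
Summing: -36.33 km east, -41.82 km north → (-36.33, -41.82).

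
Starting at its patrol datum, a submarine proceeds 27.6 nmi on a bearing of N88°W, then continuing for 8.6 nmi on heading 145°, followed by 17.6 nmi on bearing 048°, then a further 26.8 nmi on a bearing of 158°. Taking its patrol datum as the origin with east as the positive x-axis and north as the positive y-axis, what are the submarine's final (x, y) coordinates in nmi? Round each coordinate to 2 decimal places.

Leg 1 (N88°W, 27.6 nmi): east 27.6 sin 272° = -27.58, north 27.6 cos 272° = 0.96
Leg 2 (145°, 8.6 nmi): east 8.6 sin 145° = 4.93, north 8.6 cos 145° = -7.04
Leg 3 (048°, 17.6 nmi): east 17.6 sin 48° = 13.08, north 17.6 cos 48° = 11.78
Leg 4 (158°, 26.8 nmi): east 26.8 sin 158° = 10.04, north 26.8 cos 158° = -24.85
Summing: 0.47 nmi east, -19.15 nmi north → (0.47, -19.15).

(0.47, -19.15)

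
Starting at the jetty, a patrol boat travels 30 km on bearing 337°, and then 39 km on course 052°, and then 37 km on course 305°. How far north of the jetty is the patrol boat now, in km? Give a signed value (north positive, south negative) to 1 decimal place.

72.8 km

Leg 1 (337°, 30 km): east 30 sin 337° = -11.72, north 30 cos 337° = 27.62
Leg 2 (052°, 39 km): east 39 sin 52° = 30.73, north 39 cos 52° = 24.01
Leg 3 (305°, 37 km): east 37 sin 305° = -30.31, north 37 cos 305° = 21.22
Net north component: 72.85 km.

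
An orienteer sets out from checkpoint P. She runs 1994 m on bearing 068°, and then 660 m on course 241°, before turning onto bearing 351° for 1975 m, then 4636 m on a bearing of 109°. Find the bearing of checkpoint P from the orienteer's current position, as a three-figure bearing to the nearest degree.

Leg 1 (068°, 1994 m): east 1994 sin 68° = 1848.80, north 1994 cos 68° = 746.97
Leg 2 (241°, 660 m): east 660 sin 241° = -577.25, north 660 cos 241° = -319.97
Leg 3 (351°, 1975 m): east 1975 sin 351° = -308.96, north 1975 cos 351° = 1950.68
Leg 4 (109°, 4636 m): east 4636 sin 109° = 4383.42, north 4636 cos 109° = -1509.33
Net displacement: 5346.02 east, 868.34 north. Direction back to start is (-5346.02, -868.34): bearing = atan2(-5346.02, -868.34) mod 360° = 260.77° ≈ 261°.

261°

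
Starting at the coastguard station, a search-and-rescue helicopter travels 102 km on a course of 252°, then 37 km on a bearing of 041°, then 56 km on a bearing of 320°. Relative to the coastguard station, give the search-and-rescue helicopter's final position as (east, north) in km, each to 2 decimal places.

Leg 1 (252°, 102 km): east 102 sin 252° = -97.01, north 102 cos 252° = -31.52
Leg 2 (041°, 37 km): east 37 sin 41° = 24.27, north 37 cos 41° = 27.92
Leg 3 (320°, 56 km): east 56 sin 320° = -36.00, north 56 cos 320° = 42.90
Summing: -108.73 km east, 39.30 km north → (-108.73, 39.30).

(-108.73, 39.30)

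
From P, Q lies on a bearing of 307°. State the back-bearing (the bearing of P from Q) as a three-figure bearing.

127°

Back-bearing = 307° − 180° = 127°.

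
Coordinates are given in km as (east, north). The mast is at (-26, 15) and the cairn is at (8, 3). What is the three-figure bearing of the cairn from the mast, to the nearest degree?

Δeast = 8 − -26 = 34.00; Δnorth = 3 − 15 = -12.00.
Bearing = atan2(Δeast, Δnorth) mod 360° = 109.44° ≈ 109°.

109°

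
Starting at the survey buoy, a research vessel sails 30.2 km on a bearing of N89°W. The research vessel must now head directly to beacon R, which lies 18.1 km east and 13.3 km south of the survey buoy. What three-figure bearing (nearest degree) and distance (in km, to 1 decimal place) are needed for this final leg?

Leg 1 (N89°W, 30.2 km): east 30.2 sin 271° = -30.20, north 30.2 cos 271° = 0.53
Current position: (-30.20, 0.53). Target: (18.1, -13.3). Remaining: Δeast = 48.30, Δnorth = -13.83.
Bearing = atan2(48.30, -13.83) mod 360° = 105.98°; distance = √((48.30)² + (-13.83)²) = 50.236 km.

106°, 50.2 km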